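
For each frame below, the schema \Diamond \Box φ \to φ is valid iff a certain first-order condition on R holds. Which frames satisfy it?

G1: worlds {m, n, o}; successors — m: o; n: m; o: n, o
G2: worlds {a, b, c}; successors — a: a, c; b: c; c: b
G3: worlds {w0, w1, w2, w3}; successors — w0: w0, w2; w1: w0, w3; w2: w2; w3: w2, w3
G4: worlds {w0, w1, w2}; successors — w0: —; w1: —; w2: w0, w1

This is the axiom for symmetry; its first-order frame correspondent is \forall x \forall y (Rxy \to Ryx).
G1: fails — Rnm but not Rmn.
G2: fails — Rac but not Rca.
G3: fails — Rw1w0 but not Rw0w1.
G4: fails — Rw2w0 but not Rw0w2.
Valid on no frame.

none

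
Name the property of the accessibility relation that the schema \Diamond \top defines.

seriality: \forall x \exists y Rxy

◇⊤ holds at w iff w has a successor, so frame-validity of ◇⊤ is exactly seriality. Equivalently via □φ → ◇φ:
Suppose □φ→◇φ is valid. At any x set V(φ)=W. Then □φ at x, so ◇φ at x, so x has a successor.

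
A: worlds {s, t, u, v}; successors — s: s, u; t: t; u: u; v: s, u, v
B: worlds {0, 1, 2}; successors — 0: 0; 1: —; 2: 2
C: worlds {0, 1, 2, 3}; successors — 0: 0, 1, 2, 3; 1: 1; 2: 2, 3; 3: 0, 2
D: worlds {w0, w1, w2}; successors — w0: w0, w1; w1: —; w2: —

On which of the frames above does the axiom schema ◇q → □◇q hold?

B

Frame correspondent (Sahlqvist): ∀x ∀y ∀z (Rxy ∧ Rxz → Ryz) — i.e. the Euclidean property.
A: fails — Rsu and Rss but not Rus.
B: holds.
C: fails — R02 and R00 but not R20.
D: fails — Rw0w1 and Rw0w1 but not Rw1w1.
Valid on: B.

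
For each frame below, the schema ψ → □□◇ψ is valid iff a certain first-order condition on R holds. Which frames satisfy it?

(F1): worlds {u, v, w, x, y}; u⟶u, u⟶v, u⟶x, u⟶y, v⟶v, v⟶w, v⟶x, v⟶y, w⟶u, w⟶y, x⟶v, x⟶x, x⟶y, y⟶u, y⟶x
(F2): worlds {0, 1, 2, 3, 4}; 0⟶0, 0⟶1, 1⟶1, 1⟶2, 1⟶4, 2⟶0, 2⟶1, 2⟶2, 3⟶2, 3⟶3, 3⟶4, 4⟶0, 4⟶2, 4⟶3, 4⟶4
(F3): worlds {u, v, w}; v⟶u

(F3)

Frame correspondent (Sahlqvist): ∀x ∀z (xR²z → ∃w (x = w ∧ zRw)) — i.e. a generalized confluence (Geach) condition.
(F1): fails — uR²v but no t with u=t and vRt.
(F2): fails — 0R²1 but no w with 0=w and 1Rw.
(F3): ✓.
Valid on: (F3).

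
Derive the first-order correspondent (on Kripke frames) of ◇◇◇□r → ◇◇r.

This is a Sahlqvist (Geach-type) schema ◇^3□^1r → □^0◇^2r.
First-order correspondent: ∀x ∀y (xR³y → ∃w (yRw ∧ xR²w)).

∀x ∀y (xR³y → ∃w (yRw ∧ xR²w))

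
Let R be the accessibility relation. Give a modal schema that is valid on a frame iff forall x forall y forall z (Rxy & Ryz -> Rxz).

□r → □□r

A defining formula is □r → □□r (the 4 axiom).
Suppose □r→□□r is valid. Take Rxy, Ryz and set V(r)={w : Rxw}. Then □r at x, so □□r at x, so □r at y, so r at z, i.e. Rxz.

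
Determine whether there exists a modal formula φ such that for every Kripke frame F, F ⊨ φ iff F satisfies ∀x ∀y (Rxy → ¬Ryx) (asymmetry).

No — not modally definable

Any modally definable frame class is closed under surjective bounded morphisms.
The 3-cycle (worlds s,t,u with s→t→u→s) is asymmetric. Mapping every world to a single reflexive point • is a surjective bounded morphism, and the reflexive point is not asymmetric (R•• but asymmetry requires ¬R••).
So the class is not modally definable.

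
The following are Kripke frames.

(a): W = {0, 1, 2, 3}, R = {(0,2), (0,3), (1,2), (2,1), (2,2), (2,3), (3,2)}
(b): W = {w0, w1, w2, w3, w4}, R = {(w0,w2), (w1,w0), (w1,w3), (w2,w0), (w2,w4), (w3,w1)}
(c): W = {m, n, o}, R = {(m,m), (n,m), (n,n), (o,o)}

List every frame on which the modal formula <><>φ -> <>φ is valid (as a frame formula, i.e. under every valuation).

This is the axiom for transitivity; its first-order frame correspondent is forall x forall y forall z (Rxy & Ryz -> Rxz).
(a): fails — R32 and R23 but not R33.
(b): fails — Rw1w0 and Rw0w2 but not Rw1w2.
(c): holds.

(c)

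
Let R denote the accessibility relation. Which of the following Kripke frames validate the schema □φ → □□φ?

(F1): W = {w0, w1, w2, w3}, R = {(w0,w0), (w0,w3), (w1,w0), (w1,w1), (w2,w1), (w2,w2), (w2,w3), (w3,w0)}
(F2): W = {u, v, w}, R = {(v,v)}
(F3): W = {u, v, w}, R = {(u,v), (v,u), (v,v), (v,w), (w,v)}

(F2)

The schema corresponds to transitivity: ∀x ∀y ∀z (Rxy ∧ Ryz → Rxz).
(F1): fails — Rw1w0 and Rw0w3 but not Rw1w3.
(F2): satisfies the condition.
(F3): fails — Ruv and Rvw but not Ruw.
Valid on: (F2).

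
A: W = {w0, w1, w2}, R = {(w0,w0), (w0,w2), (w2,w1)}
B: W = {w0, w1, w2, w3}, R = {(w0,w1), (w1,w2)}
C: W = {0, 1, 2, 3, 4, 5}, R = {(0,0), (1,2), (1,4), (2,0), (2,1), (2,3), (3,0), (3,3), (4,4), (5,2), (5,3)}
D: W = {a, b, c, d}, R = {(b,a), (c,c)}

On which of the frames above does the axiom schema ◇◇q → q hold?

D

Frame correspondent (Sahlqvist): ∀x ∀y (xR²y → ∃w (y = w ∧ x = w)) — i.e. a generalized confluence (Geach) condition.
A: fails — w0R²w1 but w1 ≠ w0.
B: fails — w0R²w2 but w2 ≠ w0.
C: fails — 1R²0 but 0 ≠ 1.
D: ✓.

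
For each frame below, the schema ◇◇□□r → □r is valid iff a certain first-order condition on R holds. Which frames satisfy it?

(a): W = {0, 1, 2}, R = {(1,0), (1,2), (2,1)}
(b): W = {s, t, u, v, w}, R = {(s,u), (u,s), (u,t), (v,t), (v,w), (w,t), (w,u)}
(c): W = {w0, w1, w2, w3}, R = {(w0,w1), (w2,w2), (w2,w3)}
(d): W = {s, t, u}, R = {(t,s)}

Frame correspondent (Sahlqvist): ∀x ∀y ∀z ((xR²y ∧ xRz) → ∃w (yR²w ∧ z = w)) — i.e. a generalized confluence (Geach) condition.
(a): fails — 1R²1, 1R0 but no w with 1R²w and 0=w.
(b): fails — sR²s, sRu but no w* with sR²w* and u=w*.
(c): fails — w2R²w3, w2Rw2 but no w with w3R²w and w2=w.
(d): ✓.
Valid on: (d).

(d)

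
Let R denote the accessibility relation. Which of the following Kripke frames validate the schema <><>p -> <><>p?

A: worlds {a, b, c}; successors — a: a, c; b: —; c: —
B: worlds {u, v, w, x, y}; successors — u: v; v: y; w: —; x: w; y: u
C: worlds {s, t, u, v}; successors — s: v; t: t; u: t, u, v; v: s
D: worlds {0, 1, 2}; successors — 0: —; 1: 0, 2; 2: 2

A, B, C, D

Frame correspondent (Sahlqvist): forall x forall y (x R^2 y -> exists w (y = w & x R^2 w)) — i.e. a generalized confluence (Geach) condition.
A: holds.
B: holds.
C: holds.
D: holds.
Valid on: A, B, C, D.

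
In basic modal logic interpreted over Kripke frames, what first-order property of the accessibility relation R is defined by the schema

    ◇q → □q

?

Suppose ◇q→□q is valid. Take Rxy, Rxz and set V(q)={y}. Then ◇q at x, so □q at x, so q at z, i.e. z=y.
The converse is a direct semantic check.
So the correspondent is partial functionality.

Partial functionality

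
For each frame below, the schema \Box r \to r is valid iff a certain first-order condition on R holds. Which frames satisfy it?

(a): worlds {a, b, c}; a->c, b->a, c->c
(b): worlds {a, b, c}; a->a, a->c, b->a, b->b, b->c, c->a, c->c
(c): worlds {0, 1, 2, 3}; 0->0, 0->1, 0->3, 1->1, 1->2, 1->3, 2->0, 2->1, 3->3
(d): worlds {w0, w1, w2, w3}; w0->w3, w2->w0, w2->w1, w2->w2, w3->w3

This is the axiom for reflexivity; its first-order frame correspondent is \forall x Rxx.
(a): fails — world a does not see itself.
(b): ✓.
(c): fails — world 2 does not see itself.
(d): fails — world w0 does not see itself.
Valid on: (b).

(b)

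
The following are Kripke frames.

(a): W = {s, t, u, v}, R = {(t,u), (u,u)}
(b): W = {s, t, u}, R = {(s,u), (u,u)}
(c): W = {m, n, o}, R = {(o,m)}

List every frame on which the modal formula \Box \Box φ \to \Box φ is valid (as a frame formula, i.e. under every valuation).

This is the axiom for density; its first-order frame correspondent is \forall x \forall y (Rxy \to \exists z (Rxz \wedge Rzy)).
(a): holds.
(b): holds.
(c): fails — Rom but no z with Roz and Rzm.

(a), (b)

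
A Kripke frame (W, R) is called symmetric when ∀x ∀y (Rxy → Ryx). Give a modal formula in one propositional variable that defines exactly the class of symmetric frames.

The condition is symmetry. The B schema s → □◇s defines it.

s → □◇s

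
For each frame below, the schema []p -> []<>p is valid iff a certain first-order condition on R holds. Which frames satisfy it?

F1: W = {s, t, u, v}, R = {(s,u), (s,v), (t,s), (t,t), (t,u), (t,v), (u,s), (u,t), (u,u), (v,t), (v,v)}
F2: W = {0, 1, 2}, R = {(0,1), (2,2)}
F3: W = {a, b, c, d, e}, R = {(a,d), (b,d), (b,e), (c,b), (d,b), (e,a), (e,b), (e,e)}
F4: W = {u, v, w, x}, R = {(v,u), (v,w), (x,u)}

This is the axiom for a generalized confluence (Geach) condition; its first-order frame correspondent is forall x forall z (xRz -> exists w (xRw & zRw)).
F1: ✓.
F2: fails — 0R1 but no w with 0Rw and 1Rw.
F3: fails — aRd but no w with aRw and dRw.
F4: fails — vRu but no t with vRt and uRt.
Valid on: F1.

F1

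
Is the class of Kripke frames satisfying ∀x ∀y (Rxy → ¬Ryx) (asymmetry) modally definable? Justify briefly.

Modal frame validity is preserved under surjective bounded morphisms.
The 3-cycle (worlds w0,w1,w2 with w0→w1→w2→w0) is asymmetric. Mapping every world to a single reflexive point • is a surjective bounded morphism, and the reflexive point is not asymmetric (R•• but asymmetry requires ¬R••).
So no modal formula (or set of formulas) defines exactly the asymmetric frames.

Not modally definable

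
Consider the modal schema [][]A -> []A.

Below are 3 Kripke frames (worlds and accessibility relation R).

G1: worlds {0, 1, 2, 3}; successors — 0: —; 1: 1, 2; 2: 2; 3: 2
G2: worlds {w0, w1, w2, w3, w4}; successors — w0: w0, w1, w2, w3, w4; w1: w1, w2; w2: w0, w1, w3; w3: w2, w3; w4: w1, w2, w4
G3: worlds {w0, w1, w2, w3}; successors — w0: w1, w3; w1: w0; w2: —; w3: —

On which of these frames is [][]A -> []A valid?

G1, G2

Frame correspondent (Sahlqvist): forall x forall y (Rxy -> exists z (Rxz & Rzy)) — i.e. density.
G1: condition met.
G2: condition met.
G3: fails — Rw0w1 but no z with Rw0z and Rzw1.
Valid on: G1, G2.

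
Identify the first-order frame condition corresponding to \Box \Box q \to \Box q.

density: \forall x \forall y (Rxy \to \exists z (Rxz \wedge Rzy))

Suppose □□q→□q is valid. Take Rxy and set V(q)={w : xR²w}. Then □□q at x, so □q at x, so q at y, i.e. ∃z(Rxz∧Rzy).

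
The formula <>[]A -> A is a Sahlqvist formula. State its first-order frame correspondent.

Symmetry

Equivalently (dual form): A → □◇A.
Suppose A→□◇A is valid. Take Rxy and set V(A)={x}. Then A at x, so □◇A at x, so ◇A at y, so some z with Ryz has A; z=x, i.e. Ryx.
The converse is a direct semantic check.
Frame condition: forall x forall y (Rxy -> Ryx).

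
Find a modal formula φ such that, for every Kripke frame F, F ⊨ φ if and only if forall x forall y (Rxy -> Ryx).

A defining formula is q → □◇q (the B axiom).
Suppose q→□◇q is valid. Take Rxy and set V(q)={x}. Then q at x, so □◇q at x, so ◇q at y, so some z with Ryz has q; z=x, i.e. Ryx.

q → □◇q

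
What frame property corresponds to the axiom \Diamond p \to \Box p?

This schema is the CD axiom.
It corresponds to partial functionality: \forall x \forall y \forall z (Rxy \wedge Rxz \to y = z).

partial functionality: \forall x \forall y \forall z (Rxy \wedge Rxz \to y = z)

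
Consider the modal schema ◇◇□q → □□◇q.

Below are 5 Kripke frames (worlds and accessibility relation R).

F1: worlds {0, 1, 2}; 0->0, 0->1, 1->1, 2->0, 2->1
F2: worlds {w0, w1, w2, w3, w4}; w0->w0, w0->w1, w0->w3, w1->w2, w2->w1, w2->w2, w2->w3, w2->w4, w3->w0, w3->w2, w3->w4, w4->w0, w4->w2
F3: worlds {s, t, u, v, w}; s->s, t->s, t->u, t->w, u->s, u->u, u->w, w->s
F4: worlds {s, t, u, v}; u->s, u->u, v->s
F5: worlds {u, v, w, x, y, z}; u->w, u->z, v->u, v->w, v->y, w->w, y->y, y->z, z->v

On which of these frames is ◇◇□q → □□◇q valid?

F1, F3

This is the axiom for a generalized confluence (Geach) condition; its first-order frame correspondent is ∀x ∀y ∀z ((xR²y ∧ xR²z) → ∃w (yRw ∧ zRw)).
F1: satisfies the condition.
F2: fails — w0R²w0, w0R²w1 but no w with w0Rw and w1Rw.
F3: satisfies the condition.
F4: fails — uR²s, uR²s but no w with sRw and sRw.
F5: fails — vR²w, vR²y but no t with wRt and yRt.
Valid on: F1, F3.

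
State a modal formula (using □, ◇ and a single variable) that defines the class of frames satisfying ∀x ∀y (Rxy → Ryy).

This is shift-reflexivity; the standard corresponding axiom is T□: □(□p → p).

□(□p → p)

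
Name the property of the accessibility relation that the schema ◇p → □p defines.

partial functionality

This schema is the CD axiom.
It corresponds to partial functionality: ∀x ∀y ∀z (Rxy ∧ Rxz → y = z).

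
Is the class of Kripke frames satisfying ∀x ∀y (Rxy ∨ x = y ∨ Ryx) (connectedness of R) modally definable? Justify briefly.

No — not modally definable

If a class were modally definable it would be closed under disjoint unions (Goldblatt–Thomason).
Take 4 disjoint single-world reflexive frames: each is trivially connected, but their disjoint union has 4 worlds with no edge between distinct components, so it is not connected.
So the class is not modally definable.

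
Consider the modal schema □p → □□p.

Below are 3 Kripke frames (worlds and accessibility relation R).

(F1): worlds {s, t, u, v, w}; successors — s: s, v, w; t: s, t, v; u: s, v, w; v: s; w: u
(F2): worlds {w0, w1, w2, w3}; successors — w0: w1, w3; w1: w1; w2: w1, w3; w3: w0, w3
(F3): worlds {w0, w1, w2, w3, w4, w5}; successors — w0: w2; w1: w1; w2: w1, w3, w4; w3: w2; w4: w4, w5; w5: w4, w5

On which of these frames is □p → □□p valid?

none

Frame correspondent (Sahlqvist): ∀x ∀y ∀z (Rxy ∧ Ryz → Rxz) — i.e. transitivity.
(F1): fails — Ruw and Rwu but not Ruu.
(F2): fails — Rw3w0 and Rw0w1 but not Rw3w1.
(F3): fails — Rw2w4 and Rw4w5 but not Rw2w5.
Valid on no frame.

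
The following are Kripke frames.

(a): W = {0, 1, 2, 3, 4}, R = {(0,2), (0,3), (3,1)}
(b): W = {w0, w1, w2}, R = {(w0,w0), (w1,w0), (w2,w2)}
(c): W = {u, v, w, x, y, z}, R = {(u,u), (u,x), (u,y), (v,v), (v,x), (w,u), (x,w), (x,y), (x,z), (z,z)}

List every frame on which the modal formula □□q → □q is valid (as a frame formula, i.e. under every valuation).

This is the axiom for density; its first-order frame correspondent is ∀x ∀y (Rxy → ∃z (Rxz ∧ Rzy)).
(a): fails — R31 but no z with R3z and Rz1.
(b): holds.
(c): fails — Rxw but no t with Rxt and Rtw.
Valid on: (b).

(b)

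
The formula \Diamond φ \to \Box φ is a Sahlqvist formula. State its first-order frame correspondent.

partial functionality

This schema is the CD axiom.
It corresponds to partial functionality: \forall x \forall y \forall z (Rxy \wedge Rxz \to y = z).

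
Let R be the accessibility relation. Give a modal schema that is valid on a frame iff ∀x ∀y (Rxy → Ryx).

This is symmetry; the standard corresponding axiom is B: q → □◇q.
Suppose q→□◇q is valid. Take Rxy and set V(q)={x}. Then q at x, so □◇q at x, so ◇q at y, so some z with Ryz has q; z=x, i.e. Ryx.

q → □◇q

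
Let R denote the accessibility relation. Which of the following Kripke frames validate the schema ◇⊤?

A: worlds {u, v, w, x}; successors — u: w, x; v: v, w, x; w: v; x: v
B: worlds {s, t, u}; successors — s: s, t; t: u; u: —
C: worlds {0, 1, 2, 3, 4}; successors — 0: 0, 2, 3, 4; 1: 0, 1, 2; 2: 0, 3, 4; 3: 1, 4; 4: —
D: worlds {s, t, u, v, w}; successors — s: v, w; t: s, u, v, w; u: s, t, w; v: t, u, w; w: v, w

A, D

The schema corresponds to seriality: ∀x ∃y Rxy.
A: holds.
B: fails — world u has no successor.
C: fails — world 4 has no successor.
D: holds.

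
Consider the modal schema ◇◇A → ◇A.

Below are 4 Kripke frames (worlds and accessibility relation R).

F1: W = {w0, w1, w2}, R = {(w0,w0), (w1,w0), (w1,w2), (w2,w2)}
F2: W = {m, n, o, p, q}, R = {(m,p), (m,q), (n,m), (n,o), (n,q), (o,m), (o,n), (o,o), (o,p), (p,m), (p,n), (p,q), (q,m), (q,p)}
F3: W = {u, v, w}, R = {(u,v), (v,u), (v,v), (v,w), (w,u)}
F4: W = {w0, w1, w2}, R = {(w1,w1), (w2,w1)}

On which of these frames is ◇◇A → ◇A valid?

F1, F4

This is the axiom for transitivity; its first-order frame correspondent is ∀x ∀y ∀z (Rxy ∧ Ryz → Rxz).
F1: holds.
F2: fails — Rom and Rmq but not Roq.
F3: fails — Ruv and Rvw but not Ruw.
F4: holds.
Valid on: F1, F4.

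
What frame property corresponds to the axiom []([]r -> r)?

Shift-reflexivity

Suppose □(□r→r) is valid. Take Rxy and set V(r)={w : Ryw}. Then at y, □r holds; since □(□r→r) at x, □r→r at y, so r at y, i.e. Ryy.
Conversely, on a frame with shift-reflexivity the schema holds at every world under every valuation.
Frame condition: forall x forall y (Rxy -> Ryy).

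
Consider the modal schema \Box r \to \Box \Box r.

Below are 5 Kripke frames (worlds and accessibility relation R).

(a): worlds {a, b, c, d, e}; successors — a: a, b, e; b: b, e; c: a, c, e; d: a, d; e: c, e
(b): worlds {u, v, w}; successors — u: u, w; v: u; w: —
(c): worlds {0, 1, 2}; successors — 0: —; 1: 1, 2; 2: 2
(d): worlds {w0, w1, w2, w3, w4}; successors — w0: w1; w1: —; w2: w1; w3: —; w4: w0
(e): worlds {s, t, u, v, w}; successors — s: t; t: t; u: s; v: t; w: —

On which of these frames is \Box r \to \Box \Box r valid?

This is the axiom for transitivity; its first-order frame correspondent is \forall x \forall y \forall z (Rxy \wedge Ryz \to Rxz).
(a): fails — Rae and Rec but not Rac.
(b): fails — Rvu and Ruw but not Rvw.
(c): satisfies the condition.
(d): fails — Rw4w0 and Rw0w1 but not Rw4w1.
(e): fails — Rus and Rst but not Rut.
Valid on: (c).

(c)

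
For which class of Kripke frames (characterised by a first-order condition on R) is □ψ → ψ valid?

Reflexivity

This is the T axiom.
It corresponds to reflexivity: ∀x Rxx.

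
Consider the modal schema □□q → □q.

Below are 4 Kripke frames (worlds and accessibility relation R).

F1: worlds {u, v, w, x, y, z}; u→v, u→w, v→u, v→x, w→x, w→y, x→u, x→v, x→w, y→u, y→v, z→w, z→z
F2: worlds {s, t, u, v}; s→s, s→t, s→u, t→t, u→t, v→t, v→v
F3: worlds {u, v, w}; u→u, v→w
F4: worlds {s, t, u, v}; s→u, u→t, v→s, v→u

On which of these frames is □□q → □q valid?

F2

The schema corresponds to density: ∀x ∀y (Rxy → ∃z (Rxz ∧ Rzy)).
F1: fails — Ruv but no t with Rut and Rtv.
F2: holds.
F3: fails — Rvw but no z with Rvz and Rzw.
F4: fails — Rsu but no z with Rsz and Rzu.
Valid on: F2.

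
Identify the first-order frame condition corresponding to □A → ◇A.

Seriality

Suppose □A→◇A is valid. At any x set V(A)=W. Then □A at x, so ◇A at x, so x has a successor.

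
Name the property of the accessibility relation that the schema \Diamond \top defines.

seriality

This schema is equivalent to the D axiom □p → ◇p.
It corresponds to seriality: \forall x \exists y Rxy.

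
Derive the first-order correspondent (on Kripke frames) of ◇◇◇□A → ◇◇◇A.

This is a Sahlqvist (Geach-type) schema ◇^3□^1A → □^0◇^3A.
First-order correspondent: ∀x ∀y (xR³y → ∃w (yRw ∧ xR³w)).

∀x ∀y (xR³y → ∃w (yRw ∧ xR³w))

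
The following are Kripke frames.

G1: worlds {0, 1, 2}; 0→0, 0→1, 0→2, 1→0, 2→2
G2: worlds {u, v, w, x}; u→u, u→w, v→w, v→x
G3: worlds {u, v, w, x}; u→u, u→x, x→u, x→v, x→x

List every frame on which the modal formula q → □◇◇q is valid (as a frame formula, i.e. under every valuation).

none

Frame correspondent (Sahlqvist): ∀x ∀z (xRz → ∃w (x = w ∧ zR²w)) — i.e. a generalized confluence (Geach) condition.
G1: fails — 0R2 but no w with 0=w and 2R²w.
G2: fails — uRw but no t with u=t and wR²t.
G3: fails — xRv but no t with x=t and vR²t.
Valid on no frame.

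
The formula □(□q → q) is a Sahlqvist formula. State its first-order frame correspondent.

Suppose □(□q→q) is valid. Take Rxy and set V(q)={w : Ryw}. Then at y, □q holds; since □(□q→q) at x, □q→q at y, so q at y, i.e. Ryy.

shift-reflexivity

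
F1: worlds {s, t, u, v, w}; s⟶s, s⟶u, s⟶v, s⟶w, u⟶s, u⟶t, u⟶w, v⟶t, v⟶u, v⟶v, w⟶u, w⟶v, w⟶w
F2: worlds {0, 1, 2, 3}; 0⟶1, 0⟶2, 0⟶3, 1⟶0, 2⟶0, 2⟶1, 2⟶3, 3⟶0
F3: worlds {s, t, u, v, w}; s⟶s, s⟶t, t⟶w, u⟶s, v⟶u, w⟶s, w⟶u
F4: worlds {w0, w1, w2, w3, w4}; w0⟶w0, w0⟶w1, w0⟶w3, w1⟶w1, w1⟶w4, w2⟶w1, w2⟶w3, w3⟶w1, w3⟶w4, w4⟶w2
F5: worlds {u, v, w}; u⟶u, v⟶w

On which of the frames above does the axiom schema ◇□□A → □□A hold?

F5

The schema corresponds to a generalized confluence (Geach) condition: ∀x ∀y ∀z ((xRy ∧ xR²z) → ∃w (yR²w ∧ z = w)).
F1: fails — sRu, sR²t but no w* with uR²w* and t=w*.
F2: fails — 0R1, 0R²0 but no w with 1R²w and 0=w.
F3: fails — sRt, sR²t but no w* with tR²w* and t=w*.
F4: fails — w0Rw1, w0R²w0 but no w with w1R²w and w0=w.
F5: ✓.
Valid on: F5.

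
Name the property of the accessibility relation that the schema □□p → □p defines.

This is the C4 axiom.
It corresponds to density: ∀x ∀y (Rxy → ∃z (Rxz ∧ Rzy)).

density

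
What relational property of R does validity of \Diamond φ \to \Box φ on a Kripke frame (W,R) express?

This schema is the CD axiom.
It corresponds to partial functionality: \forall x \forall y \forall z (Rxy \wedge Rxz \to y = z).

partial functionality: \forall x \forall y \forall z (Rxy \wedge Rxz \to y = z)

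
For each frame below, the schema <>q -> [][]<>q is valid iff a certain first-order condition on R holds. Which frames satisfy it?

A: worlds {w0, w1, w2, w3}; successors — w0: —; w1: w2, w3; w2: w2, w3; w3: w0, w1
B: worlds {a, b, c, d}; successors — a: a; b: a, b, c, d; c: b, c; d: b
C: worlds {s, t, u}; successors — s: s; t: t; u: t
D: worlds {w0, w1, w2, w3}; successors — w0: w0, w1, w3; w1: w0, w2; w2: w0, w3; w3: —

C

Frame correspondent (Sahlqvist): forall x forall y forall z ((xRy & x R^2 z) -> exists w (y = w & zRw)) — i.e. a generalized confluence (Geach) condition.
A: fails — w1Rw2, w1R²w0 but no w with w2=w and w0Rw.
B: fails — bRa, bR²c but no w with a=w and cRw.
C: condition met.
D: fails — w0Rw0, w0R²w3 but no w with w0=w and w3Rw.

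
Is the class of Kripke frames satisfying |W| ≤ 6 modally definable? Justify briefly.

If a class were modally definable it would be closed under disjoint unions (Goldblatt–Thomason).
Any modal formula valid on each of 7 disjoint one-world frames is valid on their disjoint union (validity is preserved under disjoint unions). Each one-world frame has |W|=1≤6, but the union has |W|=7.
So no modal formula (or set of formulas) defines exactly the |W|≤6 frames.

No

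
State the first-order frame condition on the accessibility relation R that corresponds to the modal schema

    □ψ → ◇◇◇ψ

∀x ∃w (xRw ∧ xR³w)

This is a Sahlqvist (Geach-type) schema ◇^0□^1ψ → □^0◇^3ψ.
Minimal-valuation argument: fix x; take any y with xR^0y and any z with xR^0z. Set V(ψ) to the set of worlds R-reachable from y in exactly 1 step. Then □^1ψ holds at y, so the antecedent holds at x; validity forces ◇^3ψ at z, giving a w with zR^3w and yR^1w.
First-order correspondent: ∀x ∃w (xRw ∧ xR³w).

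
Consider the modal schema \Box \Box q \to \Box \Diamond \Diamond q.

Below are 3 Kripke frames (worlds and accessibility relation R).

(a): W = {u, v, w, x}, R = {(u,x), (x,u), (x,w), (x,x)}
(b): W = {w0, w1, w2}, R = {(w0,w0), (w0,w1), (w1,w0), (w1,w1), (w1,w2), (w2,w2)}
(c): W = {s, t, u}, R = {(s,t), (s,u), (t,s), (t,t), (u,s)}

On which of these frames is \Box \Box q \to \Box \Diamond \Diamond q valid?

(b), (c)

This is the axiom for a generalized confluence (Geach) condition; its first-order frame correspondent is \forall x \forall z (xRz \to \exists w (x R^2 w \wedge z R^2 w)).
(a): fails — xRw but no t with xR²t and wR²t.
(b): ✓.
(c): ✓.
Valid on: (b), (c).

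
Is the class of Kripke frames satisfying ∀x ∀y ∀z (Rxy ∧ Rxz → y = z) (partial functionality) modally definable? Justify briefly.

Yes: it is partial functionality, defined by the CD schema ◇q → □q.

Yes, by ◇q → □q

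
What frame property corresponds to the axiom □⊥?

□⊥ is valid iff no world has any successor (otherwise □⊥ fails at any world with one).
Conversely, on a frame with emptiness of R the schema holds at every world under every valuation.
Frame condition: ∀x ∀y ¬Rxy.

emptiness of R: ∀x ∀y ¬Rxy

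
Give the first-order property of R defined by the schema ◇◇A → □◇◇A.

∀x ∀y ∀z ((xR²y ∧ xRz) → ∃w (y = w ∧ zR²w))

This is a Sahlqvist (Geach-type) schema ◇^2□^0A → □^1◇^2A.
Minimal-valuation argument: fix x; take any y with xR^2y and any z with xR^1z. Set V(A) to the set of worlds R-reachable from y in exactly 0 steps. Then □^0A holds at y, so the antecedent holds at x; validity forces ◇^2A at z, giving a w with zR^2w and yR^0w.
First-order correspondent: ∀x ∀y ∀z ((xR²y ∧ xRz) → ∃w (y = w ∧ zR²w)).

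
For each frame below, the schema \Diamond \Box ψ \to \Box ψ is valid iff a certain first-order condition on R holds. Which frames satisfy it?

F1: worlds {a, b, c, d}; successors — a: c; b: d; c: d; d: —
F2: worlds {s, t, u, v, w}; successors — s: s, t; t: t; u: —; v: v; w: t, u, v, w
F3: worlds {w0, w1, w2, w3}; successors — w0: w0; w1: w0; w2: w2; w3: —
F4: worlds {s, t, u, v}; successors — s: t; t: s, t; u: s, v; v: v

This is the axiom for the Euclidean property; its first-order frame correspondent is \forall x \forall y \forall z (Rxy \wedge Rxz \to Ryz).
F1: fails — Rac and Rac but not Rcc.
F2: fails — Rst and Rss but not Rts.
F3: satisfies the condition.
F4: fails — Rts and Rts but not Rss.
Valid on: F3.

F3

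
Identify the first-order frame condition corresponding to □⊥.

emptiness of R: ∀x ∀y ¬Rxy

□⊥ is valid iff no world has any successor (otherwise □⊥ fails at any world with one).
Conversely, any frame satisfying ∀x ∀y ¬Rxy validates the schema.
So the correspondent is emptiness of R.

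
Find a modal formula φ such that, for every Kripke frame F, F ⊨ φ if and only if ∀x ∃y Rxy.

□q → ◇q

A defining formula is □q → ◇q (the D axiom).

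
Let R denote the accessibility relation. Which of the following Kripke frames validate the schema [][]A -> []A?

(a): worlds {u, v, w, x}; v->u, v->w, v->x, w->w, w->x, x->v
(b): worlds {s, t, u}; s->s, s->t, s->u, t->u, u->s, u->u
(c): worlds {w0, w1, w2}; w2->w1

The schema corresponds to density: forall x forall y (Rxy -> exists z (Rxz & Rzy)).
(a): fails — Rvu but no z with Rvz and Rzu.
(b): holds.
(c): fails — Rw2w1 but no z with Rw2z and Rzw1.

(b)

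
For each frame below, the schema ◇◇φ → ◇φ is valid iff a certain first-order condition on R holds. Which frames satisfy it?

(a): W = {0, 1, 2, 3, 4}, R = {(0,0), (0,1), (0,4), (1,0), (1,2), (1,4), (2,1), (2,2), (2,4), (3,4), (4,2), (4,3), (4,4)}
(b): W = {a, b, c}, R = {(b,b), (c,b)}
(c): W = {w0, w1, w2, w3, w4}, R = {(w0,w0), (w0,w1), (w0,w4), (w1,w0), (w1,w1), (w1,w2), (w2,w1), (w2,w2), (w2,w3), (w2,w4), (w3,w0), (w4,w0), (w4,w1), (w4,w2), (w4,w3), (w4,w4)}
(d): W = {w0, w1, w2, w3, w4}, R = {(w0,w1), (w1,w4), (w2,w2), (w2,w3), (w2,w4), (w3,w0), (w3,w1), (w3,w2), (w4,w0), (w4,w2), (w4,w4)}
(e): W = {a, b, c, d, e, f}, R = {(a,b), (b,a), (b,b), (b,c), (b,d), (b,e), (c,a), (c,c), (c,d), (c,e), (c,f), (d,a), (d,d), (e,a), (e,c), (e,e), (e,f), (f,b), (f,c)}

Frame correspondent (Sahlqvist): ∀x ∀y ∀z (Rxy ∧ Ryz → Rxz) — i.e. transitivity.
(a): fails — R10 and R01 but not R11.
(b): condition met.
(c): fails — Rw1w0 and Rw0w4 but not Rw1w4.
(d): fails — Rw2w4 and Rw4w0 but not Rw2w0.
(e): fails — Rab and Rbd but not Rad.

(b)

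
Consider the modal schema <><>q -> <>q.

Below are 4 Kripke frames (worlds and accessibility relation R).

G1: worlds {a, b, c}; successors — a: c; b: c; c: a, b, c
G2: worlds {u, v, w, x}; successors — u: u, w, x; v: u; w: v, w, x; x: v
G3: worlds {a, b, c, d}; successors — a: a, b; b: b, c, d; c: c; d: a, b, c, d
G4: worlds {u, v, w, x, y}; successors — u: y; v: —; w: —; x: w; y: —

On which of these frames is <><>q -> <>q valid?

G4

This is the axiom for transitivity; its first-order frame correspondent is forall x forall y forall z (Rxy & Ryz -> Rxz).
G1: fails — Rbc and Rcb but not Rbb.
G2: fails — Ruw and Rwv but not Ruv.
G3: fails — Rab and Rbc but not Rac.
G4: ✓.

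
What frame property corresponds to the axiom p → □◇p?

Symmetry

This schema is the B axiom.
Its frame correspondent is symmetry — ∀x ∀y (Rxy → Ryx).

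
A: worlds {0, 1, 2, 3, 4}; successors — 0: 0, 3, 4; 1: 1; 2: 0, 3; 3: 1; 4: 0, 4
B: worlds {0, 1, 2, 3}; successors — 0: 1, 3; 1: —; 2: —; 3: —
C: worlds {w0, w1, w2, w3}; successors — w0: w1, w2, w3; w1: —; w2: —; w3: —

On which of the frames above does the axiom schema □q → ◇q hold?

This is the axiom for seriality; its first-order frame correspondent is ∀x ∃y Rxy.
A: holds.
B: fails — world 1 has no successor.
C: fails — world w1 has no successor.

A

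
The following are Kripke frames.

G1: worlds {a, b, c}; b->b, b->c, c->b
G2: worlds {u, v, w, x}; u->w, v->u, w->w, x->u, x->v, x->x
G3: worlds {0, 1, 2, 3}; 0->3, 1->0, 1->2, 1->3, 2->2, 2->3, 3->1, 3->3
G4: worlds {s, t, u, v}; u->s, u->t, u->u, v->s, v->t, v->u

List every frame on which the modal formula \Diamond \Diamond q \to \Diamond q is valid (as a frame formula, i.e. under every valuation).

Frame correspondent (Sahlqvist): \forall x \forall y \forall z (Rxy \wedge Ryz \to Rxz) — i.e. transitivity.
G1: fails — Rcb and Rbc but not Rcc.
G2: fails — Rvu and Ruw but not Rvw.
G3: fails — R31 and R10 but not R30.
G4: holds.

G4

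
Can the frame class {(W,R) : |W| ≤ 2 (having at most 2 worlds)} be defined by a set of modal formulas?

Not definable by any modal formula

Any modally definable frame class is closed under disjoint unions.
Any modal formula valid on each of 3 disjoint one-world frames is valid on their disjoint union (validity is preserved under disjoint unions). Each one-world frame has |W|=1≤2, but the union has |W|=3.
So no modal formula (or set of formulas) defines exactly the |W|≤2 frames.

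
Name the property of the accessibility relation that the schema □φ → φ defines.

Reflexivity

Suppose □φ→φ is valid. At any x set V(φ)={w : Rxw}. Then □φ holds at x, so φ holds at x, i.e. Rxx.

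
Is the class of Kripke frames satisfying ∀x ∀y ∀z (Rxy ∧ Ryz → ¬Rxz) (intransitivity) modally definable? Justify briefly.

Not definable by any modal formula

Any modally definable frame class is closed under surjective bounded morphisms.
The 3-cycle (worlds w0,w1,w2 with w0→w1→w2→w0) is intransitive. Mapping every world to a single reflexive point • is a surjective bounded morphism; the reflexive point is not intransitive (R••∧R•• but R••).
Hence intransitivity is not modally definable.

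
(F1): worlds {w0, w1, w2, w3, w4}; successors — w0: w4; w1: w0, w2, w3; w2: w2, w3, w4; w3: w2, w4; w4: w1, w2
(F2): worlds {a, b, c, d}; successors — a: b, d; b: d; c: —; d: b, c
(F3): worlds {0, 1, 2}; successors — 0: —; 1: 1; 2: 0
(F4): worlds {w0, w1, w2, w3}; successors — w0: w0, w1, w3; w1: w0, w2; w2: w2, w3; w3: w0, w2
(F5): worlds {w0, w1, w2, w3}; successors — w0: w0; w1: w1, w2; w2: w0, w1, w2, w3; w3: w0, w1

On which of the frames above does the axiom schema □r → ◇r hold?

(F1), (F4), (F5)

Frame correspondent (Sahlqvist): ∀x ∃y Rxy — i.e. seriality.
(F1): holds.
(F2): fails — world c has no successor.
(F3): fails — world 0 has no successor.
(F4): holds.
(F5): holds.
Valid on: (F1), (F4), (F5).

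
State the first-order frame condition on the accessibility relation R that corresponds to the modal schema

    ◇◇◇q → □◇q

∀x ∀y ∀z ((xR³y ∧ xRz) → ∃w (y = w ∧ zRw))

This is a Sahlqvist (Geach-type) schema ◇^3□^0q → □^1◇^1q.
Minimal-valuation argument: fix x; take any y with xR^3y and any z with xR^1z. Set V(q) to the set of worlds R-reachable from y in exactly 0 steps. Then □^0q holds at y, so the antecedent holds at x; validity forces ◇^1q at z, giving a w with zR^1w and yR^0w.
First-order correspondent: ∀x ∀y ∀z ((xR³y ∧ xRz) → ∃w (y = w ∧ zRw)).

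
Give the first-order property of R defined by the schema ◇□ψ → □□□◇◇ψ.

∀x ∀y ∀z ((xRy ∧ xR³z) → ∃w (yRw ∧ zR²w))

This is a Sahlqvist (Geach-type) schema ◇^1□^1ψ → □^3◇^2ψ.
First-order correspondent: ∀x ∀y ∀z ((xRy ∧ xR³z) → ∃w (yRw ∧ zR²w)).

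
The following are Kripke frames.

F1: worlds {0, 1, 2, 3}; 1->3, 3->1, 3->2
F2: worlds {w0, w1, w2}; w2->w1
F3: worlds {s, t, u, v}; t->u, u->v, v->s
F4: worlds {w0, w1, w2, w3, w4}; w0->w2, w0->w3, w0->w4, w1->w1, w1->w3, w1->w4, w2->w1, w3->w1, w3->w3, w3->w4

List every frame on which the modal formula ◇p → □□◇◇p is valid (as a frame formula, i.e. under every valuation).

F2

The schema corresponds to a generalized confluence (Geach) condition: ∀x ∀y ∀z ((xRy ∧ xR²z) → ∃w (y = w ∧ zR²w)).
F1: fails — 1R3, 1R²1 but no w with 3=w and 1R²w.
F2: holds.
F3: fails — tRu, tR²v but no w with u=w and vR²w.
F4: fails — w0Rw2, w0R²w1 but no w with w2=w and w1R²w.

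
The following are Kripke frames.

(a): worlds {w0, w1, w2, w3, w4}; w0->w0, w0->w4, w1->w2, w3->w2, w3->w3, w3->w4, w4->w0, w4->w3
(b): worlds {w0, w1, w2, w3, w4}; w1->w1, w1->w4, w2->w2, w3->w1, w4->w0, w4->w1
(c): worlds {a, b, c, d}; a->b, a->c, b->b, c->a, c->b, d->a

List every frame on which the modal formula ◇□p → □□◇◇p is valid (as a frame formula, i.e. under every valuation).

(c)

The schema corresponds to a generalized confluence (Geach) condition: ∀x ∀y ∀z ((xRy ∧ xR²z) → ∃w (yRw ∧ zR²w)).
(a): fails — w3Rw2, w3R²w0 but no w with w2Rw and w0R²w.
(b): fails — w1Rw1, w1R²w0 but no w with w1Rw and w0R²w.
(c): satisfies the condition.
Valid on: (c).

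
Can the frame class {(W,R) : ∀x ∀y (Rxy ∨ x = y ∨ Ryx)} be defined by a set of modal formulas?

Modal frame validity is preserved under disjoint unions.
Take 2 disjoint single-world reflexive frames: each is trivially connected, but their disjoint union has 2 worlds with no edge between distinct components, so it is not connected.
So no modal formula (or set of formulas) defines exactly the connected frames.

Not modally definable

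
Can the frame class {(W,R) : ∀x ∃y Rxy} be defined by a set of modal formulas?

Yes: it is seriality, defined by the D schema □r → ◇r.
Suppose □r→◇r is valid. At any x set V(r)=W. Then □r at x, so ◇r at x, so x has a successor.

Yes — defined by □r → ◇r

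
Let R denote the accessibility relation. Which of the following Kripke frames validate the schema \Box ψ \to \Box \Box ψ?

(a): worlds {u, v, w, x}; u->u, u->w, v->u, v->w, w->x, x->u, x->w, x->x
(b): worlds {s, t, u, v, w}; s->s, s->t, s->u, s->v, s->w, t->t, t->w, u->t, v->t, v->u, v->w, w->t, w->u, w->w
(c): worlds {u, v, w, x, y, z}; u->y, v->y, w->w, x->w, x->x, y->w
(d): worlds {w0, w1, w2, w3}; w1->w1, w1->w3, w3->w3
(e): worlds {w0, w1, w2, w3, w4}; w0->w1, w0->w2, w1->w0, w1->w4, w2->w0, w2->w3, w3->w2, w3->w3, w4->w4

The schema corresponds to transitivity: \forall x \forall y \forall z (Rxy \wedge Ryz \to Rxz).
(a): fails — Ruw and Rwx but not Rux.
(b): fails — Rut and Rtw but not Ruw.
(c): fails — Ruy and Ryw but not Ruw.
(d): condition met.
(e): fails — Rw1w0 and Rw0w1 but not Rw1w1.

(d)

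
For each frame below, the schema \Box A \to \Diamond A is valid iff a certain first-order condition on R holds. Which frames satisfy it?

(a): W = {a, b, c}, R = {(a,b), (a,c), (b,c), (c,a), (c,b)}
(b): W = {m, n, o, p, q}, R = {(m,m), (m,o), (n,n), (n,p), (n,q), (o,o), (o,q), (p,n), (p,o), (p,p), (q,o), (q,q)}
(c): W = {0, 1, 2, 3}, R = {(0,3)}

(a), (b)

The schema corresponds to seriality: \forall x \exists y Rxy.
(a): holds.
(b): holds.
(c): fails — world 1 has no successor.
Valid on: (a), (b).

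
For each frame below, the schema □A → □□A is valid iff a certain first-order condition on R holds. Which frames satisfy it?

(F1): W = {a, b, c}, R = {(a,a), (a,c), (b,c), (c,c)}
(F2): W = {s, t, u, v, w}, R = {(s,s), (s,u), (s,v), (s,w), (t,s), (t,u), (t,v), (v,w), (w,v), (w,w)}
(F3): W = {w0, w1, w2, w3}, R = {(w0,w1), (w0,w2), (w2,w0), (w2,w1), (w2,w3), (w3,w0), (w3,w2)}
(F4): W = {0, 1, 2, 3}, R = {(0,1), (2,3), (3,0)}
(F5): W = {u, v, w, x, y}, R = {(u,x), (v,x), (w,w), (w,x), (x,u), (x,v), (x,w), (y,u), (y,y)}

The schema corresponds to transitivity: ∀x ∀y ∀z (Rxy ∧ Ryz → Rxz).
(F1): holds.
(F2): fails — Rtv and Rvw but not Rtw.
(F3): fails — Rw3w2 and Rw2w1 but not Rw3w1.
(F4): fails — R23 and R30 but not R20.
(F5): fails — Rxw and Rwx but not Rxx.
Valid on: (F1).

(F1)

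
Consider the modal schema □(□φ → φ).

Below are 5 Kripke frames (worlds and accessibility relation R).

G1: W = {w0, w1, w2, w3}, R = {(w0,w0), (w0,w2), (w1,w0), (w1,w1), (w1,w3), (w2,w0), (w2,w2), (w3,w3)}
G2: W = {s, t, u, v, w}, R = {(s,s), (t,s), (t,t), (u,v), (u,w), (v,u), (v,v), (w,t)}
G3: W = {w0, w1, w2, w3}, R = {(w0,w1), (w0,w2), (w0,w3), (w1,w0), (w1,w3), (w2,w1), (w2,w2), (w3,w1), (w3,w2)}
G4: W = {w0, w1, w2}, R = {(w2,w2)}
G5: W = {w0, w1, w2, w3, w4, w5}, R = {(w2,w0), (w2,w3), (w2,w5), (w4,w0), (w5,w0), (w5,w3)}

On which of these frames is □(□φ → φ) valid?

G1, G4

This is the axiom for shift-reflexivity; its first-order frame correspondent is ∀x ∀y (Rxy → Ryy).
G1: ✓.
G2: fails — Ruw but not Rww.
G3: fails — Rw1w0 but not Rw0w0.
G4: ✓.
G5: fails — Rw4w0 but not Rw0w0.
Valid on: G1, G4.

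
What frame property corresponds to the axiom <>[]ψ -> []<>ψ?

Suppose ◇□ψ→□◇ψ is valid. Take Rxy, Rxz and set V(ψ)={w : Ryw}. Then □ψ at y so ◇□ψ at x, so □◇ψ at x, so ◇ψ at z, giving w with Rzw and Ryw.
Conversely, any frame satisfying forall x forall y forall z (Rxy & Rxz -> exists w (Ryw & Rzw)) validates the schema.
Frame condition: forall x forall y forall z (Rxy & Rxz -> exists w (Ryw & Rzw)).

Convergence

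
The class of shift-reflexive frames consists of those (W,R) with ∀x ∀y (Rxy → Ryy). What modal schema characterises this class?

This is shift-reflexivity; the standard corresponding axiom is T□: □(□s → s).
Suppose □(□s→s) is valid. Take Rxy and set V(s)={w : Ryw}. Then at y, □s holds; since □(□s→s) at x, □s→s at y, so s at y, i.e. Ryy.

□(□s → s)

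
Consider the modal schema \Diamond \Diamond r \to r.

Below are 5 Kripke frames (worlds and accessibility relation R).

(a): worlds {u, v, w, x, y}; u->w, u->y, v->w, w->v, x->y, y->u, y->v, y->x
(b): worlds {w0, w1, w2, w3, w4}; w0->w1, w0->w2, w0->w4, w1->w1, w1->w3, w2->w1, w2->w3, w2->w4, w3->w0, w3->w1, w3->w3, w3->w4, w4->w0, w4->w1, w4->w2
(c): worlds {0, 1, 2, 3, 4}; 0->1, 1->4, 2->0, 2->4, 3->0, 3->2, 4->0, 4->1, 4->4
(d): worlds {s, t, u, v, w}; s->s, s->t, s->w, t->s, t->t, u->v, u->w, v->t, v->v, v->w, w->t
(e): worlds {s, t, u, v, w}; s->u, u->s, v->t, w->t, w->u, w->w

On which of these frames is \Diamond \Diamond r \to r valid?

The schema corresponds to a generalized confluence (Geach) condition: \forall x \forall y (x R^2 y \to \exists w (y = w \wedge x = w)).
(a): fails — uR²v but v ≠ u.
(b): fails — w0R²w1 but w1 ≠ w0.
(c): fails — 0R²4 but 4 ≠ 0.
(d): fails — sR²t but t ≠ s.
(e): fails — wR²s but s ≠ w.
Valid on no frame.

none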